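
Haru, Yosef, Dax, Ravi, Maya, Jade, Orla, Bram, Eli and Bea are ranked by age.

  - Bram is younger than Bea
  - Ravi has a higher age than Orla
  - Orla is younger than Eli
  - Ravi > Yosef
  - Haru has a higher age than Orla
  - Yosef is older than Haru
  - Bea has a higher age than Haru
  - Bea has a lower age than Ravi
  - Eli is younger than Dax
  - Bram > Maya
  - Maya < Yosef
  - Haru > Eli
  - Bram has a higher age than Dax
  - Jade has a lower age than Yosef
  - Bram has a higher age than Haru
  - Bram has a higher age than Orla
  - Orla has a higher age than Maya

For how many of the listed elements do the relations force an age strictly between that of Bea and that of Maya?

5

The relations place Maya below Bea. An element lies strictly between them when it is forced above Maya and also forced below Bea.
Above Maya: {Orla, Eli, Haru, Dax, Bram, Yosef, Ravi}. Below Bea: {Orla, Eli, Haru, Dax, Bram}.
Intersection: {Orla, Eli, Haru, Dax, Bram} — 5.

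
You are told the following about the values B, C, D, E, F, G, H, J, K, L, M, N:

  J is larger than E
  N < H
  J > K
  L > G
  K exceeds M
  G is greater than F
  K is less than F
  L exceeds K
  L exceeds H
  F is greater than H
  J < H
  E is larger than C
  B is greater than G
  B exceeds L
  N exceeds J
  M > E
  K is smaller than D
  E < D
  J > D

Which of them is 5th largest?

H

Chaining the given pairs: C < E < M < K < D < J < N < H < F < G < L < B.
Counting 5 from the largest end gives H.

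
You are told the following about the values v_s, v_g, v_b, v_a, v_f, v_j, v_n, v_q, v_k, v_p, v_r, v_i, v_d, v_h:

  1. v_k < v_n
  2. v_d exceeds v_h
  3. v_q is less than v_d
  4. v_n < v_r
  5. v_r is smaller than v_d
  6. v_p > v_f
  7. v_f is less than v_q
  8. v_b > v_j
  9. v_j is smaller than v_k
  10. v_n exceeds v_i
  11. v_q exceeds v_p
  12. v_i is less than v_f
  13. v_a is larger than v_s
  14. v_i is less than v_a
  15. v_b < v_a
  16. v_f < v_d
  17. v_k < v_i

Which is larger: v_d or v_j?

v_j < v_k and v_k < v_i give v_j < v_i.
Then v_i < v_n extends the chain to v_n.
Then v_n < v_r extends the chain to v_r.
With v_r < v_d: v_j < v_k < v_i < v_n < v_r < v_d.
So v_j < v_d; v_d is the larger of the two.

v_d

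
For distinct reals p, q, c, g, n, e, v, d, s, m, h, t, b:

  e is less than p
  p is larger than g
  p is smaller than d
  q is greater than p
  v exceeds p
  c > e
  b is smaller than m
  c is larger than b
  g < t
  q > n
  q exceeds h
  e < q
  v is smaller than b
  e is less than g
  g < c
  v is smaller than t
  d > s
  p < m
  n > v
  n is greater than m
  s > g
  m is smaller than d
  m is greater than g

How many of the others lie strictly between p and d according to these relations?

3

The relations place p below d. An element lies strictly between them when it is forced above p and also forced below d.
Above p: {v, b, t, m, n, c, q}. Below d: {e, g, s, v, b, m}.
Intersection: {v, b, m} — 3.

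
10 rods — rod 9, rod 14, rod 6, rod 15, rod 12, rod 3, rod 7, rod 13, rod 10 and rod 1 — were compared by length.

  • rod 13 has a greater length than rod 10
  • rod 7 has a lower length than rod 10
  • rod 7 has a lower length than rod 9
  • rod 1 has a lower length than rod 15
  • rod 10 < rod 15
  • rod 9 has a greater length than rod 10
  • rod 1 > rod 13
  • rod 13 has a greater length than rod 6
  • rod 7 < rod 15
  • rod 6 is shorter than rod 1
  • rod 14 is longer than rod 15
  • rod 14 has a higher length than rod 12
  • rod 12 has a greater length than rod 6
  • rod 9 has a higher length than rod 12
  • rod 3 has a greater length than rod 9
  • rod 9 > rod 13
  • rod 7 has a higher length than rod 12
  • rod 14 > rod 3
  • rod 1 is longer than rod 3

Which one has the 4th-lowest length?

Chaining the given pairs: rod 6 < rod 12 < rod 7 < rod 10 < rod 13 < rod 9 < rod 3 < rod 1 < rod 15 < rod 14.
The 4th smallest is rod 10.

rod 10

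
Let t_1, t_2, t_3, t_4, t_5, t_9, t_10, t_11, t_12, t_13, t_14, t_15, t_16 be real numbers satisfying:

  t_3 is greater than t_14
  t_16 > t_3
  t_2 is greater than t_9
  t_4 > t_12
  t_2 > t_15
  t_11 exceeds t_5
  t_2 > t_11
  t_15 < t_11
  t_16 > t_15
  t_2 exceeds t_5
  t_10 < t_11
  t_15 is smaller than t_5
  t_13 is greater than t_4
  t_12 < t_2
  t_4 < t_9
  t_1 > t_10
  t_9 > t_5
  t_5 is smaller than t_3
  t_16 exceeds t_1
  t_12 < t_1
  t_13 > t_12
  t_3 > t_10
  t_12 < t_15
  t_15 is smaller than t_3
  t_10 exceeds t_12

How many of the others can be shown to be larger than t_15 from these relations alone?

The elements the relations force above t_15 are t_5, t_9, t_11, t_3, t_16, t_2 — no chain reaches any other.
That is 6.

6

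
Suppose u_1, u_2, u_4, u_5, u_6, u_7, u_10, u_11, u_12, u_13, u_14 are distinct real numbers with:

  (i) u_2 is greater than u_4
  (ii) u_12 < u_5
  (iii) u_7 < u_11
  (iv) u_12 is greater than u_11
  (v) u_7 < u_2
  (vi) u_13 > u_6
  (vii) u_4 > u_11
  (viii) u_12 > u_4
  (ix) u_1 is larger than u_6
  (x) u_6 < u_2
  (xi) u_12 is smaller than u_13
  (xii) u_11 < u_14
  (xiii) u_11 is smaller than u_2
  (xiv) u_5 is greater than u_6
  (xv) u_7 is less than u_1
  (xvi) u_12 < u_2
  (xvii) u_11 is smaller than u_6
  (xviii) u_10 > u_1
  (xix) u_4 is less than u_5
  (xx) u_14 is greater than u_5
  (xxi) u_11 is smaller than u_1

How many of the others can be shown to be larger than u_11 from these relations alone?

The elements the relations force above u_11 are u_4, u_12, u_6, u_13, u_5, u_1, u_14, u_2, u_10 — no chain reaches any other.
That is 9.

9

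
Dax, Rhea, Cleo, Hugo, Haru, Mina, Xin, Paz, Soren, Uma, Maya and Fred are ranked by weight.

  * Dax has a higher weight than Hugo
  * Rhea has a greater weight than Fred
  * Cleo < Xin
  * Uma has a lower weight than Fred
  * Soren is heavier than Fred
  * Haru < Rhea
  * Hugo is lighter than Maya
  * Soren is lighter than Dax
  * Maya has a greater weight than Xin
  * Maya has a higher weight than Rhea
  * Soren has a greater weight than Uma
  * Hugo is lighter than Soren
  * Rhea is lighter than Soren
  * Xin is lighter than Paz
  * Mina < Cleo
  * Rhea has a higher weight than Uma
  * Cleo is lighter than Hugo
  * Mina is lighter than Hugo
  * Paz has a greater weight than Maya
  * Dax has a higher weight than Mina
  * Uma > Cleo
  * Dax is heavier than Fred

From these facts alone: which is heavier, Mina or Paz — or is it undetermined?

Paz

The relevant relations are Mina < Cleo; Cleo < Uma; Uma < Fred; Fred < Rhea; Rhea < Maya; Maya < Paz.
Chaining these gives Mina < Cleo < Uma < Fred < Rhea < Maya < Paz.
So Paz is heavier.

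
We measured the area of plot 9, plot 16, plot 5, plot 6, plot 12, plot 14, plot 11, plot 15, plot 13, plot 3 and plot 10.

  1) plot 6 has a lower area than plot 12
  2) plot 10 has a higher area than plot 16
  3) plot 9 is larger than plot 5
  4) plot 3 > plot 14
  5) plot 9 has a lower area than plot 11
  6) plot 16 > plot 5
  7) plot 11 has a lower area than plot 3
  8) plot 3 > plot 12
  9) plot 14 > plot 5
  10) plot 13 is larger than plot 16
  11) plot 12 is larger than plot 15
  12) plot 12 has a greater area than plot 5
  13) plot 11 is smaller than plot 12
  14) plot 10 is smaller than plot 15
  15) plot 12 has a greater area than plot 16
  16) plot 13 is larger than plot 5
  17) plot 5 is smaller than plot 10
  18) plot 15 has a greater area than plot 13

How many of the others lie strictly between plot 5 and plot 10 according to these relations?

The relations place plot 5 below plot 10. An element lies strictly between them when it is forced above plot 5 and also forced below plot 10.
Above plot 5: {plot 16, plot 13, plot 14, plot 9, plot 11, plot 15, plot 12, plot 3}. Below plot 10: {plot 16}.
Intersection: {plot 16} — 1.

1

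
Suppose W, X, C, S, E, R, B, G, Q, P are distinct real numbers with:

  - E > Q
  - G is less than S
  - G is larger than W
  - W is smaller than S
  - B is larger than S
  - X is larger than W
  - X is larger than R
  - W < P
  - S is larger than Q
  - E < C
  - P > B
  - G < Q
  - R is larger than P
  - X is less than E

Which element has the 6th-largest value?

B

Chaining the given pairs: W < G < Q < S < B < P < R < X < E < C.
The 6th largest is B.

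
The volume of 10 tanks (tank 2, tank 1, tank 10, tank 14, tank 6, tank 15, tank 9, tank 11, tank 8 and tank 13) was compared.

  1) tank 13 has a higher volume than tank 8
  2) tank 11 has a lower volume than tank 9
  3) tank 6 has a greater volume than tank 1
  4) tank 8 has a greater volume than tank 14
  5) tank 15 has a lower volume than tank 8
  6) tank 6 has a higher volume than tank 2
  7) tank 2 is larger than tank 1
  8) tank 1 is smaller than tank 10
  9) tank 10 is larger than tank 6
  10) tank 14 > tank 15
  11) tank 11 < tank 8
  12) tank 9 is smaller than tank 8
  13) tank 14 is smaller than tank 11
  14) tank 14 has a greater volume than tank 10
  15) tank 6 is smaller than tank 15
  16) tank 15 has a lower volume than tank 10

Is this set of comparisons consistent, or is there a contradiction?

consistent

The single ordering tank 1 < tank 2 < tank 6 < tank 15 < tank 10 < tank 14 < tank 11 < tank 9 < tank 8 < tank 13 satisfies every listed relation, so no contradiction arises.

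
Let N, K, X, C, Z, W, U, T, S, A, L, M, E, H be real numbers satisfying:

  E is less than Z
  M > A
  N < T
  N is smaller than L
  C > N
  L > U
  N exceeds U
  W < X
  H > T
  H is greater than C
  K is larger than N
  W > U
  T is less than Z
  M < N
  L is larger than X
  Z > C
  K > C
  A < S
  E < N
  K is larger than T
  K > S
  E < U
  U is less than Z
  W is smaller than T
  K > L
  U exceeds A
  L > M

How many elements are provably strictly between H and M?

3

The relations place M below H. An element lies strictly between them when it is forced above M and also forced below H.
Above M: {N, C, T, L, Z, K}. Below H: {A, E, U, W, N, C, T}.
Intersection: {N, C, T} — 3.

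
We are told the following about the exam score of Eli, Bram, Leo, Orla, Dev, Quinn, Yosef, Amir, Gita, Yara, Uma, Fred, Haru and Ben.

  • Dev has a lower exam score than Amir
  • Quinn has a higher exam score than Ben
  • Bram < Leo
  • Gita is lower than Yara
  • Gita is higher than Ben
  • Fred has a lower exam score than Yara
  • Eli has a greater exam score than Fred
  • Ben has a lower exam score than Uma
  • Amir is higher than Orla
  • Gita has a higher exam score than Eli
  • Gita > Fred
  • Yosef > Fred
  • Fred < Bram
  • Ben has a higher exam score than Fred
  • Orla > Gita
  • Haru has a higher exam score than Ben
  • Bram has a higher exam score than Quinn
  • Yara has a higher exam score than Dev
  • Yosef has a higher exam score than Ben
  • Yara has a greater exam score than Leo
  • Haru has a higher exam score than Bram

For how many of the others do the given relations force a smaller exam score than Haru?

4

The elements the relations force below Haru are Fred, Ben, Quinn, Bram — no chain reaches any other.
That is 4.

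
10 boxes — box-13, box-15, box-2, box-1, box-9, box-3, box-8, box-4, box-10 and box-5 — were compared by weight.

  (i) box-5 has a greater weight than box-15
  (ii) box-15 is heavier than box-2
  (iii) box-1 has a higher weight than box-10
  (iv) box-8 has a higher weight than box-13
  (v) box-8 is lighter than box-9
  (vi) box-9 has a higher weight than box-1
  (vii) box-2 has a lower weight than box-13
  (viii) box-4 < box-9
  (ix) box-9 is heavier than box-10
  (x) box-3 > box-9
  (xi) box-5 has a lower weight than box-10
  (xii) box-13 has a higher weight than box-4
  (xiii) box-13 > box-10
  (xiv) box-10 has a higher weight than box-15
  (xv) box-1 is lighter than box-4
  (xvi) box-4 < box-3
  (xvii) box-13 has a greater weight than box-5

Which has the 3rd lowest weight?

box-5

The consecutive relations fix a unique order: box-2 < box-15 < box-5 < box-10 < box-1 < box-4 < box-13 < box-8 < box-9 < box-3.
Counting 3 from the smallest end gives box-5.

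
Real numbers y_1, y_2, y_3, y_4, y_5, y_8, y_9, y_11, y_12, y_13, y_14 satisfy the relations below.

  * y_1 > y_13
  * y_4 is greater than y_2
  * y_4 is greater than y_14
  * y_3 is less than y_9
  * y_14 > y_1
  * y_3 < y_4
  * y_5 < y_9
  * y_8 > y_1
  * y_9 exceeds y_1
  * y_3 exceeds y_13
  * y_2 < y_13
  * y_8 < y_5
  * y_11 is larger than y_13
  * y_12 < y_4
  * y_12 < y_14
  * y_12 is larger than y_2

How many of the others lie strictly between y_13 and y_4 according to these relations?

Chaining upward from y_13 reaches: y_1, y_3, y_11, y_8, y_5, y_14, y_9.
Chaining downward from y_4 reaches: y_2, y_1, y_3, y_12, y_14.
Strictly between y_13 and y_4 are those in both lists: y_1, y_3, y_14 — 3 elements.

3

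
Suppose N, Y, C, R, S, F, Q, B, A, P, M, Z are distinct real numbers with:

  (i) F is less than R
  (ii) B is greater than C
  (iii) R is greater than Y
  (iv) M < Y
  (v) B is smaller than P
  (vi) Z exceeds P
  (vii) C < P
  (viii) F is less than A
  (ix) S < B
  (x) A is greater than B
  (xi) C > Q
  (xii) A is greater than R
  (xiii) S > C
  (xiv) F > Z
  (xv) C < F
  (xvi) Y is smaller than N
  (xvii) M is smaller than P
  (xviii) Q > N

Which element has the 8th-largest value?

C

Piecing the relations together gives one ordering: M < Y < N < Q < C < S < B < P < Z < F < R < A.
The 8th largest is C.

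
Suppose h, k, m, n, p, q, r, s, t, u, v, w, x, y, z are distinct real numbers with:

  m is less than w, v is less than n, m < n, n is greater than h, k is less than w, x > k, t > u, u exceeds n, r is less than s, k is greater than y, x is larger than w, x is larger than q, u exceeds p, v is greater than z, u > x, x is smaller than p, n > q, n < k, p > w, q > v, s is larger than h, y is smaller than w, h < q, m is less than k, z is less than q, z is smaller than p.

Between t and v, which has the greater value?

t

v < q < n < k < w < x < p < u < t, by transitivity through q, n, k, w, x, p, u.
So v < t; t is the larger of the two.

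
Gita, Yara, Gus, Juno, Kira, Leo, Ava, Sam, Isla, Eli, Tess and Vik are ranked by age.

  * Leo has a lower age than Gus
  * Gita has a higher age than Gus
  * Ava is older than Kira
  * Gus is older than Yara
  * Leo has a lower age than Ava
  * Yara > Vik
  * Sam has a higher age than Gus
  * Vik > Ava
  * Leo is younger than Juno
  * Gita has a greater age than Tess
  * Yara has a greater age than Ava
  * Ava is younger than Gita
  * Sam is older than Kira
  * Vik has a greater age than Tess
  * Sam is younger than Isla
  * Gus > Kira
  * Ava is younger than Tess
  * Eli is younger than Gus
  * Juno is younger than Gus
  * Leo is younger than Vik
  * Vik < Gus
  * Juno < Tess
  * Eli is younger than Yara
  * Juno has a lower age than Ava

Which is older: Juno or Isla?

Isla

The relevant relations are Juno < Ava; Ava < Tess; Tess < Vik; Vik < Yara; Yara < Gus; Gus < Sam; Sam < Isla.
Chaining these gives Juno < Ava < Tess < Vik < Yara < Gus < Sam < Isla.
So Juno < Isla; Isla is the older of the two.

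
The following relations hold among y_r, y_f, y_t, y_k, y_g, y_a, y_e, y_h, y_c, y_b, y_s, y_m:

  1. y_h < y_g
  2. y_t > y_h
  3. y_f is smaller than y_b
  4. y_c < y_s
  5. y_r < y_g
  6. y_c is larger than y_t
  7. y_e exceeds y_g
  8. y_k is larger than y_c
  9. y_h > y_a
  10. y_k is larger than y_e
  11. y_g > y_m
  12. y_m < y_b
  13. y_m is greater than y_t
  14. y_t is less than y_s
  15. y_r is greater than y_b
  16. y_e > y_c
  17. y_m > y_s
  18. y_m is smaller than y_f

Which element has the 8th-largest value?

The consecutive relations fix a unique order: y_a < y_h < y_t < y_c < y_s < y_m < y_f < y_b < y_r < y_g < y_e < y_k.
The 8th largest is y_s.

y_s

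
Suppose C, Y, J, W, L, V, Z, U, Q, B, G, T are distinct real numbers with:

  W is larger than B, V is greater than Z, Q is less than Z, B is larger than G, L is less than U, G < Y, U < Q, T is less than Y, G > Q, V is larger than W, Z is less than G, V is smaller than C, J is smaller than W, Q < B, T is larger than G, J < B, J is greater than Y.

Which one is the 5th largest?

J

Piecing the relations together gives one ordering: L < U < Q < Z < G < T < Y < J < B < W < V < C.
The 5th largest is J.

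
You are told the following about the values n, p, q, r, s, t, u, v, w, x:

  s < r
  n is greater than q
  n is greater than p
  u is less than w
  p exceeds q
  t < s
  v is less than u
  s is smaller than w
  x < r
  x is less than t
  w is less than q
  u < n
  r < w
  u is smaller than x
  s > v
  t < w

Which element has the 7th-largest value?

The consecutive relations fix a unique order: v < u < x < t < s < r < w < q < p < n.
The 7th largest is t.

t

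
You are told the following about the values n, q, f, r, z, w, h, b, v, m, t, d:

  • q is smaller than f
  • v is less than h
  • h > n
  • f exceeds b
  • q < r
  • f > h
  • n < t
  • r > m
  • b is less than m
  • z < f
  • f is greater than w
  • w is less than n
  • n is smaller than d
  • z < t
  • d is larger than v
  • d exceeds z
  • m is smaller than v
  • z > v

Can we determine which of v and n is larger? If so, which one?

undetermined

Following every chain through v: above v we get z, h, f, t, d; below v we get b, m.
n is not reached, and no chain runs the other way from n to v.
So the given relations leave the order of v and n undetermined.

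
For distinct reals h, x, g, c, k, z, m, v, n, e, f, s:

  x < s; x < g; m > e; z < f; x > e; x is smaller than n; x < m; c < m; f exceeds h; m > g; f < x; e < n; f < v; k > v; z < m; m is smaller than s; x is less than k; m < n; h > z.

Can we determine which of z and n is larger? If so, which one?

n

z < h and h < f give z < f.
Then f < x extends the chain to x.
Then x < g extends the chain to g.
Then g < m extends the chain to m.
Then m < n extends the chain to n.
So n is larger.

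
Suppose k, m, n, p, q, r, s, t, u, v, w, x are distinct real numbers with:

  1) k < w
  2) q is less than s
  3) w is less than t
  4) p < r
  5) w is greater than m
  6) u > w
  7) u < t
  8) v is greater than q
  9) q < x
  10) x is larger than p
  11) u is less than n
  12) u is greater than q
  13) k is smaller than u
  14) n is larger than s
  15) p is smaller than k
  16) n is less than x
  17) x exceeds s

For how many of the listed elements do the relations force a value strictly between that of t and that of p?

3

Chaining upward from p reaches: k, w, u, r, n, x.
Chaining downward from t reaches: m, q, k, w, u.
Strictly between p and t are those in both lists: k, w, u — 3 elements.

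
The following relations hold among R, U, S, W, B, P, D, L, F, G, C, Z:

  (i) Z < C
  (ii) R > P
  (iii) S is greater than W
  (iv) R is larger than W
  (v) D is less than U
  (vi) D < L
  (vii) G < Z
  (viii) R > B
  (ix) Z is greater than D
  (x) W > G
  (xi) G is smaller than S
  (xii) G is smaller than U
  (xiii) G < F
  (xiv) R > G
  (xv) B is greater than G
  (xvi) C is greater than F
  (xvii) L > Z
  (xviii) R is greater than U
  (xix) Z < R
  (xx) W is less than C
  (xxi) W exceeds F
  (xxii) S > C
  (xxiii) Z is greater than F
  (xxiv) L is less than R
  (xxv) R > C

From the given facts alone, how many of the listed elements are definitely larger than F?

The elements the relations force above F are W, Z, L, C, S, R — no chain reaches any other.
That is 6.

6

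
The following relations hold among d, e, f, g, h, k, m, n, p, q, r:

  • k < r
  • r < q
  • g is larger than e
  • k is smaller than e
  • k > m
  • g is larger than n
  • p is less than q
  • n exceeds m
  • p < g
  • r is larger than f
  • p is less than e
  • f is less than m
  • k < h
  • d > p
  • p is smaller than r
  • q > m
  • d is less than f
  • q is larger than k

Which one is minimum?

Chaining upward from p: directly above it, d, r, e, q, g; then f; then m; then k, n; then h.
That covers every other element, and nothing is given below p, so p is the minimum.

p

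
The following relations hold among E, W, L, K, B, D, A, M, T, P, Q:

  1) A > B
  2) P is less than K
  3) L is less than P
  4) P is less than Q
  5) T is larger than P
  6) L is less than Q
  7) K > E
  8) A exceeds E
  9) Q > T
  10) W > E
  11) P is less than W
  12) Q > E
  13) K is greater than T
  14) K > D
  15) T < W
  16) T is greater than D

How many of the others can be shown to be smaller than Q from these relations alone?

The elements the relations force below Q are E, L, D, P, T — no chain reaches any other.
That is 5.

5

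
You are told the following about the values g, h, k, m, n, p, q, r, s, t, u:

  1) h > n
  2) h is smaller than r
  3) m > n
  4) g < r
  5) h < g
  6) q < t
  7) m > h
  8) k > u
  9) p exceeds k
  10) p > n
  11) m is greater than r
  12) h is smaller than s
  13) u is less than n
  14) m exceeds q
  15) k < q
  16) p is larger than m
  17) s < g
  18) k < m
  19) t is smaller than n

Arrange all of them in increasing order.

Nothing is placed below u, so it is least; from there u < k; k < q; q < t; t < n; n < h; h < s; s < g; g < r; r < m; m < p, each given directly.

u < k < q < t < n < h < s < g < r < m < p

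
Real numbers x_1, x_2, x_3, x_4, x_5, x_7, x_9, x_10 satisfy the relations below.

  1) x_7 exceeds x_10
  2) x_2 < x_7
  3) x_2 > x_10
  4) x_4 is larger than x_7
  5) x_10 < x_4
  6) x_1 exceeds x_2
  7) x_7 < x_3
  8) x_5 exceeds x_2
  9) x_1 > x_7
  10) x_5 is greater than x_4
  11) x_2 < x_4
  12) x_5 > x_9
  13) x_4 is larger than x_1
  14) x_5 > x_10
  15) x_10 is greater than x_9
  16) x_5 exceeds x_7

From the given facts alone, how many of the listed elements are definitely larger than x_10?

6

From x_10 the given relations immediately reach x_2, x_7, x_4, x_5.
From those, x_1, x_3 — 6 in total.
Nothing else is reachable above x_10; 6 in all.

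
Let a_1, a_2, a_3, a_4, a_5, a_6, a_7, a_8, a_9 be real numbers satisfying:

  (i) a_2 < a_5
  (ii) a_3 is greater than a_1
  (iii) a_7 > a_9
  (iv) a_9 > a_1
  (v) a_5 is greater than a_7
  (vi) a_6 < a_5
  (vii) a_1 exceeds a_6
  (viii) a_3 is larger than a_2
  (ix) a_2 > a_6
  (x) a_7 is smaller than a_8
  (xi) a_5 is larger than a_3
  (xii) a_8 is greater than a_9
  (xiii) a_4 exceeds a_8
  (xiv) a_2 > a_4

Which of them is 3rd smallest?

Chaining the given pairs: a_6 < a_1 < a_9 < a_7 < a_8 < a_4 < a_2 < a_3 < a_5.
Counting 3 from the smallest end gives a_9.

a_9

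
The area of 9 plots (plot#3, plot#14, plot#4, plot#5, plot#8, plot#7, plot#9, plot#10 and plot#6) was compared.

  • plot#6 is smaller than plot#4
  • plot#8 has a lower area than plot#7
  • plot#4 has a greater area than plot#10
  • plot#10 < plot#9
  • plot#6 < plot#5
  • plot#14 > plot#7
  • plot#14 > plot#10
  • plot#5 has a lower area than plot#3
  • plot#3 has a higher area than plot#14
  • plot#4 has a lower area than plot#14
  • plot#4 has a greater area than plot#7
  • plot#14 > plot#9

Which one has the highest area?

plot#10 is not greatest since plot#10 < plot#14; plot#8 is not greatest since plot#8 < plot#7; plot#6 is not greatest since plot#6 < plot#5; plot#9 is not greatest since plot#9 < plot#14; plot#7 is not greatest since plot#7 < plot#4; plot#4 is not greatest since plot#4 < plot#14; plot#5 is not greatest since plot#5 < plot#3; plot#14 is not greatest since plot#14 < plot#3.
Only plot#3 has nothing above it, so plot#3 is the highest area.

plot#3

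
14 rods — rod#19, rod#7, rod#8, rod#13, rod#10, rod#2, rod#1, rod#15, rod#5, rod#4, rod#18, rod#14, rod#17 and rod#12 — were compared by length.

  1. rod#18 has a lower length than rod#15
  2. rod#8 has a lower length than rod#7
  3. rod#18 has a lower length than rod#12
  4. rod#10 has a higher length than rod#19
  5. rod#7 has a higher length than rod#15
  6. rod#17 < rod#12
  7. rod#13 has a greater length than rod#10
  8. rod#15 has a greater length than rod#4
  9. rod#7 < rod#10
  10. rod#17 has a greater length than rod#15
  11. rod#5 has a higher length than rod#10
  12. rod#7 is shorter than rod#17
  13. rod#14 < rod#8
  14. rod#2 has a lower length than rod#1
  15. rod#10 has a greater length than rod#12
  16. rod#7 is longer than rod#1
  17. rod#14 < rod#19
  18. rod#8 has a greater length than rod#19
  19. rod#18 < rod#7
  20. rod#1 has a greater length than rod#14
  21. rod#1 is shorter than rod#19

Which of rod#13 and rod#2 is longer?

Chaining the given relations: rod#2 < rod#1 < rod#19 < rod#8 < rod#7 < rod#17 < rod#12 < rod#10 < rod#13.
So rod#2 < rod#13; rod#13 is the longer of the two.

rod#13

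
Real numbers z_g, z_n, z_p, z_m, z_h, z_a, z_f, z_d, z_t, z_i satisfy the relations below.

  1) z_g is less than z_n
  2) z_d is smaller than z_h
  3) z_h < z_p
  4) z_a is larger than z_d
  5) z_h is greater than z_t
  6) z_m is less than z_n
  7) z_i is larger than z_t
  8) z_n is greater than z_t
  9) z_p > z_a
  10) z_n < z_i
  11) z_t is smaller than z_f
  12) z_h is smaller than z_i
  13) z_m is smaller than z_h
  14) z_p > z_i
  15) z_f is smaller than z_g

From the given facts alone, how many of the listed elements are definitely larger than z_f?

The elements the relations force above z_f are z_g, z_n, z_i, z_p — no chain reaches any other.
That is 4.

4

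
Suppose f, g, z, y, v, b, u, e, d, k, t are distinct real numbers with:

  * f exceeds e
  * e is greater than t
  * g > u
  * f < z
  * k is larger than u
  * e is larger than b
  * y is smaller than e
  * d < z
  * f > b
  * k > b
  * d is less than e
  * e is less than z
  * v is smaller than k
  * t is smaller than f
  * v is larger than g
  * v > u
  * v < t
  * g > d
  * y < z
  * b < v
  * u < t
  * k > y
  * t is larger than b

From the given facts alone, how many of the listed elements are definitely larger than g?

Directly above g: v.
One step further: t, k (3 so far).
One step further: e, f (5 so far).
One step further: z (6 so far).
Nothing else is reachable above g; 6 in all.

6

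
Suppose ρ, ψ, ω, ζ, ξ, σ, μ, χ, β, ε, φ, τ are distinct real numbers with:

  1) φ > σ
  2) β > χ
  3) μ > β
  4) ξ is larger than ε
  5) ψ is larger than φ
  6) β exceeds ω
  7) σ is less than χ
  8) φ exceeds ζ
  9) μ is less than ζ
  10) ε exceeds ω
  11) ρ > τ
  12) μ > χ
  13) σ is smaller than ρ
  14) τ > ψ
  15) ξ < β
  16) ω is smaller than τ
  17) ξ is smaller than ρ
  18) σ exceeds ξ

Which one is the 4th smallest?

The consecutive relations fix a unique order: ω < ε < ξ < σ < χ < β < μ < ζ < φ < ψ < τ < ρ.
Counting 4 from the smallest end gives σ.

σ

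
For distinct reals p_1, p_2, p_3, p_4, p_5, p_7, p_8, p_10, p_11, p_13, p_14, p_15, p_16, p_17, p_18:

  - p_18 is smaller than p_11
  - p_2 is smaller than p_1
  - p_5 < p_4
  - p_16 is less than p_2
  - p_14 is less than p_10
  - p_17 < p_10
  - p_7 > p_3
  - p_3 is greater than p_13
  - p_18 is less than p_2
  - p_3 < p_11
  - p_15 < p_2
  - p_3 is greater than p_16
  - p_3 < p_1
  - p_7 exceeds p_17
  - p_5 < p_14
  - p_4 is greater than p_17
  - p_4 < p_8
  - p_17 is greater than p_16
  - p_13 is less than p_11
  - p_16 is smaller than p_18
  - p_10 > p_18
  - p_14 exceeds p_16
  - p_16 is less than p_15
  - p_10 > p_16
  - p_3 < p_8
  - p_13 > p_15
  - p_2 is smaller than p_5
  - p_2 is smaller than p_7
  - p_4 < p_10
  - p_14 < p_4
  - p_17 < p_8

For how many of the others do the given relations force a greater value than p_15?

11

From p_15 the given relations immediately reach p_2, p_13.
From those, p_3, p_5, p_1, p_11, p_7 — 7 in total.
From those, p_14, p_4, p_8 — 10 in total.
From those, p_10 — 11 in total.
No other element is forced above p_15 by the given relations, so the count is 11.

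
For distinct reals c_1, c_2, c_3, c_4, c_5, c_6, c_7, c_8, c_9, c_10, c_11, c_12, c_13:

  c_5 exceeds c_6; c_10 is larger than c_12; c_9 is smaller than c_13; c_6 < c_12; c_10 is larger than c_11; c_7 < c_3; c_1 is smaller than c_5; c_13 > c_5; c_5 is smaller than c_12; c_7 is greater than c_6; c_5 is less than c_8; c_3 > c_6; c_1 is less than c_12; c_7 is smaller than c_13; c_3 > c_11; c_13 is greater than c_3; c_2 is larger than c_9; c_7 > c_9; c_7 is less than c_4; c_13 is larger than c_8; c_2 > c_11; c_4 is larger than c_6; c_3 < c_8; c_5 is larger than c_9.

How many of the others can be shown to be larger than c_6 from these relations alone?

The elements the relations force above c_6 are c_5, c_7, c_4, c_12, c_3, c_8, c_10, c_13 — no chain reaches any other.
That is 8.

8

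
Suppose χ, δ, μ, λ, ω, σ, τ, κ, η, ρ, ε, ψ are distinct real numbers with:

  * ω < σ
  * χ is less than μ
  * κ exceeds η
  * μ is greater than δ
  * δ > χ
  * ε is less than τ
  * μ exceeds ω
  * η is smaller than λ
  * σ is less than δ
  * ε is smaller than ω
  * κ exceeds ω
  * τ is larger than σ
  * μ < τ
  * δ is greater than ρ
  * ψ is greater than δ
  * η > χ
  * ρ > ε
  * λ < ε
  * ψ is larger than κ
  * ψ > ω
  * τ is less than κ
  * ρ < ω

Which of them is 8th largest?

ρ

The consecutive relations fix a unique order: χ < η < λ < ε < ρ < ω < σ < δ < μ < τ < κ < ψ.
Counting 8 from the largest end gives ρ.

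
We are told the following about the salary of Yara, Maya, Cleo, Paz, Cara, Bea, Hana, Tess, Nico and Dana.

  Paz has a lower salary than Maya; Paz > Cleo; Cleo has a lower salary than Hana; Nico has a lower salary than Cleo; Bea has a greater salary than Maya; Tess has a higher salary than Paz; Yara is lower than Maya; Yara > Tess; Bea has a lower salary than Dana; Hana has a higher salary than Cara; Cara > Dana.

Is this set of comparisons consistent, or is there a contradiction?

Every relation is compatible with Nico < Cleo < Paz < Tess < Yara < Maya < Bea < Dana < Cara < Hana; the set is consistent.

consistent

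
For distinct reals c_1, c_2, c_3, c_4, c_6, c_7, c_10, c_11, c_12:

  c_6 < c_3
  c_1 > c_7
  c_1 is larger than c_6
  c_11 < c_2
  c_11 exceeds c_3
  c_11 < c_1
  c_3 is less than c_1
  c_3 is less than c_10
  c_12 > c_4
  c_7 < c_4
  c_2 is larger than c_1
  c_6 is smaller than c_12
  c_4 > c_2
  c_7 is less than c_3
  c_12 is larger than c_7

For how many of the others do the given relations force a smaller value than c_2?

5

From c_2 the given relations immediately reach c_11, c_1.
From those, c_6, c_7, c_3 — 5 in total.
No other element is forced below c_2 by the given relations, so the count is 5.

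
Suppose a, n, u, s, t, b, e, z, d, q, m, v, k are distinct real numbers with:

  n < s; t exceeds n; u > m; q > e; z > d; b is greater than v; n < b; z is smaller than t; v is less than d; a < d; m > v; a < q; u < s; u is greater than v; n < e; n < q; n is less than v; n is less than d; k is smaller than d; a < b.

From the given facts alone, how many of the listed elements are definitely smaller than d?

4

The elements the relations force below d are k, n, v, a — no chain reaches any other.
That is 4.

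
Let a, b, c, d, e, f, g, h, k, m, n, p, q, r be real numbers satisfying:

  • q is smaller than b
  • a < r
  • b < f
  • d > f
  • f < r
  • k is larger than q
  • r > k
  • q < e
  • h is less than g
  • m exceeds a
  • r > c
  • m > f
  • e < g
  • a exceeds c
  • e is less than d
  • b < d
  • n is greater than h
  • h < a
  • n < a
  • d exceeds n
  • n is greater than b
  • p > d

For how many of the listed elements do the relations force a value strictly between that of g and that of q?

The relations place q below g. An element lies strictly between them when it is forced above q and also forced below g.
Above q: {b, k, n, f, a, e, d, p, m, r}. Below g: {h, e}.
Intersection: {e} — 1.

1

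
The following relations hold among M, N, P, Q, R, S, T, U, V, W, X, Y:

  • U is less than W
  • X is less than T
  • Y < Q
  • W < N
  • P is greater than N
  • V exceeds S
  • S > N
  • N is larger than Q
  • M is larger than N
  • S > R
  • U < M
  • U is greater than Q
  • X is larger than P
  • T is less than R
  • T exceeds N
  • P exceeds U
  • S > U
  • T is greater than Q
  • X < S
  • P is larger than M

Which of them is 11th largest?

Chaining the given pairs: Y < Q < U < W < N < M < P < X < T < R < S < V.
The 11th largest is Q.

Q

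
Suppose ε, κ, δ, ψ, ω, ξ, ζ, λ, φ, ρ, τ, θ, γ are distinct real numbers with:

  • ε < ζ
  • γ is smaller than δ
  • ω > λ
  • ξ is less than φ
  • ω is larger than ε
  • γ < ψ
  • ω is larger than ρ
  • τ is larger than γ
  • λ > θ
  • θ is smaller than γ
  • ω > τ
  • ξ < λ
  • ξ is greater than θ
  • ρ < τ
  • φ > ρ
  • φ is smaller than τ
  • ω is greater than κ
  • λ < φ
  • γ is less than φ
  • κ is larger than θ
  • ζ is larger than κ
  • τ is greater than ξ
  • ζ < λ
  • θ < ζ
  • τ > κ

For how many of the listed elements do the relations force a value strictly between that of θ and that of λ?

3

The relations place θ below λ. An element lies strictly between them when it is forced above θ and also forced below λ.
Above θ: {γ, δ, ξ, κ, ζ, ψ, φ, τ, ω}. Below λ: {ξ, ε, κ, ζ}.
Intersection: {ξ, κ, ζ} — 3.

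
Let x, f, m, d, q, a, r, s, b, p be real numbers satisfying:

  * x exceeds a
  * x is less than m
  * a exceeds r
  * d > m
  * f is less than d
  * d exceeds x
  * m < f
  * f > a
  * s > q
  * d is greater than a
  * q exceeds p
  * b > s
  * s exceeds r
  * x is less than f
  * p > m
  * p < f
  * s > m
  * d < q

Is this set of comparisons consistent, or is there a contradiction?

Every relation is compatible with r < a < x < m < p < f < d < q < s < b; the set is consistent.

consistent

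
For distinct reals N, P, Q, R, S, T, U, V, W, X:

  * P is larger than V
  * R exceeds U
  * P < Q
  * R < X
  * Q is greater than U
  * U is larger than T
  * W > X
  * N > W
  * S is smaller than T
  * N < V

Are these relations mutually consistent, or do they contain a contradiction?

Every relation is compatible with S < T < U < R < X < W < N < V < P < Q; the set is consistent.

consistent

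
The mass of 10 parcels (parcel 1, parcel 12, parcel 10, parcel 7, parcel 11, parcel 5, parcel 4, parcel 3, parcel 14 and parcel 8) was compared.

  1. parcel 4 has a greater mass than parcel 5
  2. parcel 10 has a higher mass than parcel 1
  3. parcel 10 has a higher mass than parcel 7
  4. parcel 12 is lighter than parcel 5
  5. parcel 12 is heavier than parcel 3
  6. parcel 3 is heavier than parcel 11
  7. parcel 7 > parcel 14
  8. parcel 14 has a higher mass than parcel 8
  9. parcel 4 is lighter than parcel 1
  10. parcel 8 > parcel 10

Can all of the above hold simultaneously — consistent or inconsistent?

inconsistent

Chaining the given relations yields parcel 10 < parcel 8 < parcel 14 < parcel 7, so parcel 10 < parcel 7. But one relation states parcel 7 < parcel 10. These cannot both hold.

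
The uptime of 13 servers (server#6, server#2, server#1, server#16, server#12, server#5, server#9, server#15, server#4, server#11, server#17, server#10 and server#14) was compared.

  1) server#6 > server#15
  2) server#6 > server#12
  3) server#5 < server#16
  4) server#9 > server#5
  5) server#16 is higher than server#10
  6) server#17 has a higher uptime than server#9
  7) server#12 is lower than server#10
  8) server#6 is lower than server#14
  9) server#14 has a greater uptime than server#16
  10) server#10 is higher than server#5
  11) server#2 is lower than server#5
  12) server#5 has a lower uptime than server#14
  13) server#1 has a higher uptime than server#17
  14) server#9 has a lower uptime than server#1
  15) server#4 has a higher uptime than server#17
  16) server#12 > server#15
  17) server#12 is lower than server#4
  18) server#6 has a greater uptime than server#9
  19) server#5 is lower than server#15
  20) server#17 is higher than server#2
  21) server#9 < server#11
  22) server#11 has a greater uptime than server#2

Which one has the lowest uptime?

Chaining upward from server#2: directly above it, server#5, server#17, server#11; then server#15, server#10, server#9, server#4, server#16, server#14, server#1; then server#12, server#6.
That covers every other element, and nothing is given below server#2, so server#2 is the lowest uptime.

server#2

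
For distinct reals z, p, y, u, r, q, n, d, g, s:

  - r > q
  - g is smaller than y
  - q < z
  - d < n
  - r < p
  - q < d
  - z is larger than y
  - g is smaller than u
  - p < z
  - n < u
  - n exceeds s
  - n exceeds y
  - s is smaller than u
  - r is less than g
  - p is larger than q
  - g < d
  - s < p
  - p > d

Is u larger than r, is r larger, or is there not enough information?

The relevant relations are r < g; g < y; y < n; n < u.
Chaining these gives r < g < y < n < u.
So u is larger.

u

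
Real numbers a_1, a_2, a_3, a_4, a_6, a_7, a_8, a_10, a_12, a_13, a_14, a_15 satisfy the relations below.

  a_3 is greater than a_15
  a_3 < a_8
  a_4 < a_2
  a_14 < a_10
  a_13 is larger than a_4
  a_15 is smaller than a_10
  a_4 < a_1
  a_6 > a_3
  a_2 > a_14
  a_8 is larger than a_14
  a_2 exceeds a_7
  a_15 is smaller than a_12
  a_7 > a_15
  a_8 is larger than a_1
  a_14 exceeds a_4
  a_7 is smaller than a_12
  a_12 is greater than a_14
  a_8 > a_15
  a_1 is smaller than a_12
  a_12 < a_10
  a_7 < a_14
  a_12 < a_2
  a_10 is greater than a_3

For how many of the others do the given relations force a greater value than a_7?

The elements the relations force above a_7 are a_14, a_8, a_12, a_10, a_2 — no chain reaches any other.
That is 5.

5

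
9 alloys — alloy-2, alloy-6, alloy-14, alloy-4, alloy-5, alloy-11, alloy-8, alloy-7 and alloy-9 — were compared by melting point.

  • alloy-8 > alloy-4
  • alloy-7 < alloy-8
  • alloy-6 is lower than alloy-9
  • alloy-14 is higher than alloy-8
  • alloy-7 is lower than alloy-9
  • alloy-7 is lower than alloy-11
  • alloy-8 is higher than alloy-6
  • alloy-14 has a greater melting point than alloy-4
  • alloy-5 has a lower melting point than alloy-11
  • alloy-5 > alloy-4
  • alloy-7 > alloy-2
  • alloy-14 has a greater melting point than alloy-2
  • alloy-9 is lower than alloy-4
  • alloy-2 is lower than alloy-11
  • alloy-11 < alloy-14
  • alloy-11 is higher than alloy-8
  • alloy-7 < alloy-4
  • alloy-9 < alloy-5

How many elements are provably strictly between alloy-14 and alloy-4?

Chaining upward from alloy-4 reaches: alloy-5, alloy-8, alloy-11.
Chaining downward from alloy-14 reaches: alloy-6, alloy-2, alloy-7, alloy-9, alloy-5, alloy-8, alloy-11.
Strictly between alloy-4 and alloy-14 are those in both lists: alloy-5, alloy-8, alloy-11 — 3 elements.

3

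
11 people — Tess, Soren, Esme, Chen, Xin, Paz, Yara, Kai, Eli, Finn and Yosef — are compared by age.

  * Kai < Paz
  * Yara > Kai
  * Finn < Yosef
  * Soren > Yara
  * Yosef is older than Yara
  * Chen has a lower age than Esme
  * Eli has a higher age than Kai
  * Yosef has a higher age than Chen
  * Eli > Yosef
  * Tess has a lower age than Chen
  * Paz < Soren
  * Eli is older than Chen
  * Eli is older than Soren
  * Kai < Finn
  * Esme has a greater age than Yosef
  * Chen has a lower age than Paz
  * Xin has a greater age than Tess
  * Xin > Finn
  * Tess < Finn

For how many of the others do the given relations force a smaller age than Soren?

From Soren the given relations immediately reach Yara, Paz.
From those, Kai, Chen — 4 in total.
From those, Tess — 5 in total.
No other element is forced below Soren by the given relations, so the count is 5.

5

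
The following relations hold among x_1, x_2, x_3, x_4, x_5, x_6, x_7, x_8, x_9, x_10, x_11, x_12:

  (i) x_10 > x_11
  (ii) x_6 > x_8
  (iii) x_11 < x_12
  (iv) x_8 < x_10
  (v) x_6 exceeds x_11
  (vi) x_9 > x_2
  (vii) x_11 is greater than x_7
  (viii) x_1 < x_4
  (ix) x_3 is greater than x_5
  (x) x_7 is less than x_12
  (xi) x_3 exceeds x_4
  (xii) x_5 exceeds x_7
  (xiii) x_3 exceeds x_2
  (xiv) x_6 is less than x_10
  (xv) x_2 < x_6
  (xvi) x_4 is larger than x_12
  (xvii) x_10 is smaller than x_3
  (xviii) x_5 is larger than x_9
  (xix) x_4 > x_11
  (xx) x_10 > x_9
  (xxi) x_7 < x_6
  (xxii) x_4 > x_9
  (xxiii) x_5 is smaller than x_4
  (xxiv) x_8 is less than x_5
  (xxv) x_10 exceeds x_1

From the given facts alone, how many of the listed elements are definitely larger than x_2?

The elements the relations force above x_2 are x_9, x_6, x_5, x_10, x_4, x_3 — no chain reaches any other.
That is 6.

6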